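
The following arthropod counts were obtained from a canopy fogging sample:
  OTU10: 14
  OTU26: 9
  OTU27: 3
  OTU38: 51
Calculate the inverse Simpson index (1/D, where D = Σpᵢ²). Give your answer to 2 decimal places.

2.05

Total N = 14+9+3+51 = 77, so the proportions are 0.18182, 0.11688, 0.03896, 0.66234 (working shown to 5 dp, full precision carried).
D = 0.18182² + 0.11688² + 0.03896² + 0.66234² = 0.03306 + 0.01366 + 0.00152 + 0.43869 = 0.48693.
So 1/D = 2.0537, i.e. 2.05 to 2 decimal places.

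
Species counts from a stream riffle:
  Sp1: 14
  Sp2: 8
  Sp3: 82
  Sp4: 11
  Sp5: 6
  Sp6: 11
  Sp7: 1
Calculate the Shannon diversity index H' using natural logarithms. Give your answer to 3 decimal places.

Total N = 14+8+82+11+6+11+1 = 133, so the proportions are 0.10526, 0.06015, 0.61654, 0.08271, 0.04511, 0.08271, 0.00752 (working shown to 5 dp, full precision carried).
Each pᵢ ln pᵢ term: 0.10526×(-2.25129)=-0.23698, 0.06015×(-2.81091)=-0.16908, 0.61654×(-0.48363)=-0.29818, 0.08271×(-2.49245)=-0.20614, 0.04511×(-3.09859)=-0.13979, 0.08271×(-2.49245)=-0.20614, 0.00752×(-4.89035)=-0.03677.
Sum = -1.29307, so H' = 1.293.

1.293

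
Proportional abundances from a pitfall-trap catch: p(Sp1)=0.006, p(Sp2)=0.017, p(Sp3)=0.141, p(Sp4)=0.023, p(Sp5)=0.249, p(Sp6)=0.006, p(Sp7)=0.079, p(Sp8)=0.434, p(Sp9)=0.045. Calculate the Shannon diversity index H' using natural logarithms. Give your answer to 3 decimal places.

Each pᵢ ln pᵢ term (working shown to 5 dp, full precision carried): 0.006×(-5.11600)=-0.03070, 0.017×(-4.07454)=-0.06927, 0.141×(-1.95900)=-0.27622, 0.023×(-3.77226)=-0.08676, 0.249×(-1.39030)=-0.34619, 0.006×(-5.11600)=-0.03070, 0.079×(-2.53831)=-0.20053, 0.434×(-0.83471)=-0.36226, 0.045×(-3.10109)=-0.13955.
Sum = -1.54216, so H' = 1.542.

1.542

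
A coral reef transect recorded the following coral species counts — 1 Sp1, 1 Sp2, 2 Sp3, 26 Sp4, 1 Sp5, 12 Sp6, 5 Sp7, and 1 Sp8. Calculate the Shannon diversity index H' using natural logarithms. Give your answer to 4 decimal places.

1.3620

Total N = 1+1+2+26+1+12+5+1 = 49, so the proportions are 0.020408, 0.020408, 0.040816, 0.530612, 0.020408, 0.244898, 0.102041, 0.020408 (working shown to 6 dp, full precision carried).
Each pᵢ ln pᵢ term: 0.020408×(-3.891820)=-0.079425, 0.020408×(-3.891820)=-0.079425, 0.040816×(-3.198673)=-0.130558, 0.530612×(-0.633724)=-0.336262, 0.020408×(-3.891820)=-0.079425, 0.244898×(-1.406914)=-0.344550, 0.102041×(-2.282382)=-0.232896, 0.020408×(-3.891820)=-0.079425.
Sum = -1.361966, so H' = 1.3620.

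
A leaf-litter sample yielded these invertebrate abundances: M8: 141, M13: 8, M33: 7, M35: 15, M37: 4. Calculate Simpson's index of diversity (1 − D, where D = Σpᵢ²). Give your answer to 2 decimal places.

Total N = 141+8+7+15+4 = 175, so the proportions are 0.8057, 0.0457, 0.04, 0.0857, 0.0229 (working shown to 4 dp, full precision carried).
D = 0.8057² + 0.0457² + 0.04² + 0.0857² + 0.0229² = 0.6492 + 0.0021 + 0.0016 + 0.0073 + 0.0005 = 0.6607.
So 1 − D = 0.3393, i.e. 0.34 to 2 decimal places.

0.34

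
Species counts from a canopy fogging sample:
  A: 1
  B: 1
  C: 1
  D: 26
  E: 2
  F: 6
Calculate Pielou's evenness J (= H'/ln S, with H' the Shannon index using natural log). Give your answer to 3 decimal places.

0.554

Total N = 1+1+1+26+2+6 = 37, so the proportions are 0.02703, 0.02703, 0.02703, 0.7027, 0.05405, 0.16216 (working shown to 5 dp, full precision carried).
H' = −Σ pᵢ ln pᵢ = −((-0.09759) + (-0.09759) + (-0.09759) + (-0.24793) + (-0.15772) + (-0.29500)) = 0.99342.
With S = 6 species, ln S = 1.79176, so J = 0.99342/1.79176 = 0.55444, i.e. 0.554 to 3 decimal places.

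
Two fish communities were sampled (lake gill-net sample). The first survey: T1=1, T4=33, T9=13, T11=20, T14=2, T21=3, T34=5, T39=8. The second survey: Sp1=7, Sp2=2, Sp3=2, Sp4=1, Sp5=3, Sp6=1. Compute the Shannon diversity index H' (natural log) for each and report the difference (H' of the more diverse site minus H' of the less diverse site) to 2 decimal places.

The first survey: N=85, proportions 0.0118, 0.3882, 0.1529, 0.2353, 0.0235, 0.0353, 0.0588, 0.0941, giving H' = 1.6426 (working shown to 4 dp, full precision carried).
The second survey: N=16, proportions 0.4375, 0.125, 0.125, 0.0625, 0.1875, 0.0625, giving H' = 1.5420.
Difference = |1.6426 − 1.5420| = 0.1006, i.e. 0.10 to 2 decimal places.

0.10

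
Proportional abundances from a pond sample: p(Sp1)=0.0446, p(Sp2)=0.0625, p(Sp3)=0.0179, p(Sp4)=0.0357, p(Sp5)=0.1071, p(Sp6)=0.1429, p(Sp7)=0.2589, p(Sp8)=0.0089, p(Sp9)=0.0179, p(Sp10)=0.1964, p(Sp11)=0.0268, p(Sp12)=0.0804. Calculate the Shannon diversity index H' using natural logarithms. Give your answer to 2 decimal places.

2.10

Each pᵢ ln pᵢ term (working shown to 4 dp, full precision carried): 0.0446×(-3.1100)=-0.1387, 0.0625×(-2.7726)=-0.1733, 0.0179×(-4.0230)=-0.0720, 0.0357×(-3.3326)=-0.1190, 0.1071×(-2.2340)=-0.2393, 0.1429×(-1.9456)=-0.2780, 0.2589×(-1.3513)=-0.3499, 0.0089×(-4.7217)=-0.0420, 0.0179×(-4.0230)=-0.0720, 0.1964×(-1.6276)=-0.3197, 0.0268×(-3.6194)=-0.0970, 0.0804×(-2.5207)=-0.2027.
Sum = -2.1035, so H' = 2.10.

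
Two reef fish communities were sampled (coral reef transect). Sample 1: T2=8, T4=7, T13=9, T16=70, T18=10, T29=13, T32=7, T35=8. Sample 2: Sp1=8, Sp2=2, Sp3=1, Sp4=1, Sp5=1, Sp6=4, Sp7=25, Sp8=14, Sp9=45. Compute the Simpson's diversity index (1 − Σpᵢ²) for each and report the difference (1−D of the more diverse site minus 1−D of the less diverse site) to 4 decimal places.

Sample 1: N=132, proportions 0.060606, 0.05303, 0.068182, 0.530303, 0.075758, 0.098485, 0.05303, 0.060606, giving 1−D = 0.685721 (working shown to 6 dp, full precision carried).
Sample 2: N=101, proportions 0.079208, 0.019802, 0.009901, 0.009901, 0.009901, 0.039604, 0.247525, 0.138614, 0.445545, giving 1−D = 0.712479.
Difference = |0.685721 − 0.712479| = 0.026758, i.e. 0.0268 to 4 decimal places.

0.0268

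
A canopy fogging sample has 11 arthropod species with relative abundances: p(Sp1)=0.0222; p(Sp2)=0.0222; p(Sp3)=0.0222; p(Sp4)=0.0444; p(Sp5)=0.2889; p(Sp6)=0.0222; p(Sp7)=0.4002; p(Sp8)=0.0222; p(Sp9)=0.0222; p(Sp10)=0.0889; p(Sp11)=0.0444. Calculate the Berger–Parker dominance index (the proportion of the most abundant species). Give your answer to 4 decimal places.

The largest proportion is 0.4002, i.e. d = 0.4002 to 4 decimal places.

0.4002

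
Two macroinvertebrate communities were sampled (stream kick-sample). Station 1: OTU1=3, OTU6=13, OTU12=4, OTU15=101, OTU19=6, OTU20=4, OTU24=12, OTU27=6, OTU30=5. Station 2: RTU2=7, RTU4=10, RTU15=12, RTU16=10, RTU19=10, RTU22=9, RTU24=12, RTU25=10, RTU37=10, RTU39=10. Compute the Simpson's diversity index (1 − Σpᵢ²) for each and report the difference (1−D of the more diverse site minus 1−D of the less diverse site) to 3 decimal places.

Station 1: N=154, proportions 0.01948, 0.08442, 0.02597, 0.65584, 0.03896, 0.02597, 0.07792, 0.03896, 0.03247, giving 1−D = 0.55085 (working shown to 5 dp, full precision carried).
Station 2: N=100, proportions 0.07, 0.1, 0.12, 0.1, 0.1, 0.09, 0.12, 0.1, 0.1, 0.1, giving 1−D = 0.89820.
Difference = |0.55085 − 0.89820| = 0.34735, i.e. 0.347 to 3 decimal places.

0.347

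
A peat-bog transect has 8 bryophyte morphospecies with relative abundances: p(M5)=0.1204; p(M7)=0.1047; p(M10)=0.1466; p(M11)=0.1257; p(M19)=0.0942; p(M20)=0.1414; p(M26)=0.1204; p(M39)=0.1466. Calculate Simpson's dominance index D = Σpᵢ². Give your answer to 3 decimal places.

0.128

D = 0.1204² + 0.1047² + 0.1466² + 0.1257² + 0.0942² + 0.1414² + 0.1204² + 0.1466² = 0.01450 + 0.01096 + 0.02149 + 0.01580 + 0.00887 + 0.01999 + 0.01450 + 0.02149 = 0.12761 (working shown to 5 dp, full precision carried).
To 3 decimal places, D = 0.128.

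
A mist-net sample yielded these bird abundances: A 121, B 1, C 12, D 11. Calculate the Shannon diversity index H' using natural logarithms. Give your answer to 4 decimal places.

Total N = 121+1+12+11 = 145, so the proportions are 0.834483, 0.006897, 0.082759, 0.075862 (working shown to 6 dp, full precision carried).
Each pᵢ ln pᵢ term: 0.834483×(-0.180943)=-0.150994, 0.006897×(-4.976734)=-0.034322, 0.082759×(-2.491827)=-0.206220, 0.075862×(-2.578838)=-0.195636.
Sum = -0.587172, so H' = 0.5872.

0.5872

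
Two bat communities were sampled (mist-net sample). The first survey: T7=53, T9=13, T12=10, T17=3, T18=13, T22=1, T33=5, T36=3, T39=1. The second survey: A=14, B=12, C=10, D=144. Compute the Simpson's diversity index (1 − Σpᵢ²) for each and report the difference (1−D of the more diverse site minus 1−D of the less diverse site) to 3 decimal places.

The first survey: N=102, proportions 0.51961, 0.12745, 0.09804, 0.02941, 0.12745, 0.0098, 0.04902, 0.02941, 0.0098, giving 1−D = 0.68358 (working shown to 5 dp, full precision carried).
The second survey: N=180, proportions 0.07778, 0.06667, 0.05556, 0.8, giving 1−D = 0.34642.
Difference = |0.68358 − 0.34642| = 0.33716, i.e. 0.337 to 3 decimal places.

0.337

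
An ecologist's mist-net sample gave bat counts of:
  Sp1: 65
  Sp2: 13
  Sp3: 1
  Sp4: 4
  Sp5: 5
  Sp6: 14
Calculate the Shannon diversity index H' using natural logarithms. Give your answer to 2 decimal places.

1.14

Total N = 65+13+1+4+5+14 = 102, so the proportions are 0.6373, 0.1275, 0.0098, 0.0392, 0.049, 0.1373 (working shown to 4 dp, full precision carried).
Each pᵢ ln pᵢ term: 0.6373×(-0.4506)=-0.2871, 0.1275×(-2.0600)=-0.2626, 0.0098×(-4.6250)=-0.0453, 0.0392×(-3.2387)=-0.1270, 0.049×(-3.0155)=-0.1478, 0.1373×(-1.9859)=-0.2726.
Sum = -1.1424, so H' = 1.14.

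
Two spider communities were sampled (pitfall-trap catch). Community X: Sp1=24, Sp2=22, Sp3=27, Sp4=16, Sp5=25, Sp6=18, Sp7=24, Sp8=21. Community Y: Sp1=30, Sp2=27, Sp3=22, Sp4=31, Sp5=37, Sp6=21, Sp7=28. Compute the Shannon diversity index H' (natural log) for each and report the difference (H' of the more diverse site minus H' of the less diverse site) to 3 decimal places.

Community X: N=177, proportions 0.13559, 0.12429, 0.15254, 0.0904, 0.14124, 0.10169, 0.13559, 0.11864, giving H' = 2.06693 (working shown to 5 dp, full precision carried).
Community Y: N=196, proportions 0.15306, 0.13776, 0.11224, 0.15816, 0.18878, 0.10714, 0.14286, giving H' = 1.92954.
Difference = |2.06693 − 1.92954| = 0.13739, i.e. 0.137 to 3 decimal places.

0.137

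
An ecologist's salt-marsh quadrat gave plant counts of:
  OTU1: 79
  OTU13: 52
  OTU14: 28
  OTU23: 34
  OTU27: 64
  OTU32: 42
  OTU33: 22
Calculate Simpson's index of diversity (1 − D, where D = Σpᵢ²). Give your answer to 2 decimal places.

0.83

Total N = 79+52+28+34+64+42+22 = 321, so the proportions are 0.2461, 0.162, 0.0872, 0.1059, 0.1994, 0.1308, 0.0685 (working shown to 4 dp, full precision carried).
D = 0.2461² + 0.162² + 0.0872² + 0.1059² + 0.1994² + 0.1308² + 0.0685² = 0.0606 + 0.0262 + 0.0076 + 0.0112 + 0.0398 + 0.0171 + 0.0047 = 0.1672.
So 1 − D = 0.8328, i.e. 0.83 to 2 decimal places.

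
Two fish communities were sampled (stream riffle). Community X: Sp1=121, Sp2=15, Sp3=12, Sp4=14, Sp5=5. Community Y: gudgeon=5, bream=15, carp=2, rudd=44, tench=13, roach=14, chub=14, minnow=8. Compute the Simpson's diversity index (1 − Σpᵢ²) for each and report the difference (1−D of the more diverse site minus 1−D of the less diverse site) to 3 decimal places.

0.333

Community X: N=167, proportions 0.724551, 0.08982, 0.071856, 0.083832, 0.02994, giving 1−D = 0.453871 (working shown to 6 dp, full precision carried).
Community Y: N=115, proportions 0.043478, 0.130435, 0.017391, 0.382609, 0.113043, 0.121739, 0.121739, 0.069565, giving 1−D = 0.787146.
Difference = |0.453871 − 0.787146| = 0.333275, i.e. 0.333 to 3 decimal places.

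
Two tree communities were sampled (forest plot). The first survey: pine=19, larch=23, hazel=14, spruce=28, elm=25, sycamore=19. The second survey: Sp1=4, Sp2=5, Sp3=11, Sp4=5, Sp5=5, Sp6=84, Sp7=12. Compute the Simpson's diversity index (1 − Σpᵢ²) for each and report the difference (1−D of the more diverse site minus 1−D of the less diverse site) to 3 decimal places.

The first survey: N=128, proportions 0.14844, 0.17969, 0.10938, 0.21875, 0.19531, 0.14844, giving 1−D = 0.82568 (working shown to 5 dp, full precision carried).
The second survey: N=126, proportions 0.03175, 0.03968, 0.0873, 0.03968, 0.03968, 0.66667, 0.09524, giving 1−D = 0.53313.
Difference = |0.82568 − 0.53313| = 0.29255, i.e. 0.293 to 3 decimal places.

0.293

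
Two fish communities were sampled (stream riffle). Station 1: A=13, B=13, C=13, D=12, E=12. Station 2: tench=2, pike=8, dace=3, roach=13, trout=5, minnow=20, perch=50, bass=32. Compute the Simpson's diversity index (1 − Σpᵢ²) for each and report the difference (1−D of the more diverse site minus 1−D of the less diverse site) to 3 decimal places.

0.037

Station 1: N=63, proportions 0.20635, 0.20635, 0.20635, 0.19048, 0.19048, giving 1−D = 0.79970 (working shown to 5 dp, full precision carried).
Station 2: N=133, proportions 0.01504, 0.06015, 0.02256, 0.09774, 0.03759, 0.15038, 0.37594, 0.2406, giving 1−D = 0.76285.
Difference = |0.79970 − 0.76285| = 0.03685, i.e. 0.037 to 3 decimal places.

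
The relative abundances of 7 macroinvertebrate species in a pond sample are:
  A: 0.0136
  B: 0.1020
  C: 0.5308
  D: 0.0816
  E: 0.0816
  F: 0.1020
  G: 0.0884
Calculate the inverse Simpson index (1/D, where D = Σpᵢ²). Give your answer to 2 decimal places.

3.09

D = 0.0136² + 0.102² + 0.5308² + 0.0816² + 0.0816² + 0.102² + 0.0884² = 0.00018 + 0.01040 + 0.28175 + 0.00666 + 0.00666 + 0.01040 + 0.00781 = 0.32387 (working shown to 5 dp, full precision carried).
So 1/D = 3.0876, i.e. 3.09 to 2 decimal places.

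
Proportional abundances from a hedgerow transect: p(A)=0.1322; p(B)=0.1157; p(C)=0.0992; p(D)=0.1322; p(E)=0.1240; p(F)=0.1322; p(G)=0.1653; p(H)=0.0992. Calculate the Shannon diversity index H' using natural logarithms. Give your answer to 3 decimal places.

2.067

Each pᵢ ln pᵢ term (working shown to 5 dp, full precision carried): 0.1322×(-2.02344)=-0.26750, 0.1157×(-2.15675)=-0.24954, 0.0992×(-2.31062)=-0.22921, 0.1322×(-2.02344)=-0.26750, 0.124×(-2.08747)=-0.25885, 0.1322×(-2.02344)=-0.26750, 0.1653×(-1.79999)=-0.29754, 0.0992×(-2.31062)=-0.22921.
Sum = -2.06684, so H' = 2.067.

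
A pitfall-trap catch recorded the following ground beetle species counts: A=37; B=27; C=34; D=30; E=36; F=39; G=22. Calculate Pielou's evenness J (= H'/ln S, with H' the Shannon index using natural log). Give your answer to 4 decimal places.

Total N = 37+27+34+30+36+39+22 = 225, so the proportions are 0.164444, 0.12, 0.151111, 0.133333, 0.16, 0.173333, 0.097778 (working shown to 6 dp, full precision carried).
H' = −Σ pᵢ ln pᵢ = −((-0.296852) + (-0.254432) + (-0.285561) + (-0.268654) + (-0.293213) + (-0.303773) + (-0.227339)) = 1.929824.
With S = 7 species, ln S = 1.945910, so J = 1.929824/1.945910 = 0.991733, i.e. 0.9917 to 4 decimal places.

0.9917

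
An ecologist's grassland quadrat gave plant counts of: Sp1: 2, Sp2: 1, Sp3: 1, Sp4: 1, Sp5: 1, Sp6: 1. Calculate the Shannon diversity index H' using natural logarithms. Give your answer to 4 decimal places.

1.7479

Total N = 2+1+1+1+1+1 = 7, so the proportions are 0.285714, 0.142857, 0.142857, 0.142857, 0.142857, 0.142857 (working shown to 6 dp, full precision carried).
Each pᵢ ln pᵢ term: 0.285714×(-1.252763)=-0.357932, 0.142857×(-1.945910)=-0.277987, 0.142857×(-1.945910)=-0.277987, 0.142857×(-1.945910)=-0.277987, 0.142857×(-1.945910)=-0.277987, 0.142857×(-1.945910)=-0.277987.
Sum = -1.747868, so H' = 1.7479.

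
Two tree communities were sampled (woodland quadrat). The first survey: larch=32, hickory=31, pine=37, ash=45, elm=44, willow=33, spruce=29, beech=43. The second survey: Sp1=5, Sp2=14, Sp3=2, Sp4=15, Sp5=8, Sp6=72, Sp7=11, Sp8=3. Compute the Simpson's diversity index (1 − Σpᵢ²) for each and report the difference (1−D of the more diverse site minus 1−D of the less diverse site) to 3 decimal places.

0.217

The first survey: N=294, proportions 0.10884, 0.10544, 0.12585, 0.15306, 0.14966, 0.11224, 0.09864, 0.14626, giving 1−D = 0.87165 (working shown to 5 dp, full precision carried).
The second survey: N=130, proportions 0.03846, 0.10769, 0.01538, 0.11538, 0.06154, 0.55385, 0.08462, 0.02308, giving 1−D = 0.65515.
Difference = |0.87165 − 0.65515| = 0.21650, i.e. 0.217 to 3 decimal places.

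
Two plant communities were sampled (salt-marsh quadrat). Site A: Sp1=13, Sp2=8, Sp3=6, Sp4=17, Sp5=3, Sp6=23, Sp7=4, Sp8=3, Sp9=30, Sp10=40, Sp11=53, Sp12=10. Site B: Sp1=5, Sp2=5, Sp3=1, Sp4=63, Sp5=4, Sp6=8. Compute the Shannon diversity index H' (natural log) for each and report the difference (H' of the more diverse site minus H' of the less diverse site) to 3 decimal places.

1.153

Site A: N=210, proportions 0.0619, 0.0381, 0.02857, 0.08095, 0.01429, 0.10952, 0.01905, 0.01429, 0.14286, 0.19048, 0.25238, 0.04762, giving H' = 2.12715 (working shown to 5 dp, full precision carried).
Site B: N=86, proportions 0.05814, 0.05814, 0.01163, 0.73256, 0.04651, 0.09302, giving H' = 0.97420.
Difference = |2.12715 − 0.97420| = 1.15295, i.e. 1.153 to 3 decimal places.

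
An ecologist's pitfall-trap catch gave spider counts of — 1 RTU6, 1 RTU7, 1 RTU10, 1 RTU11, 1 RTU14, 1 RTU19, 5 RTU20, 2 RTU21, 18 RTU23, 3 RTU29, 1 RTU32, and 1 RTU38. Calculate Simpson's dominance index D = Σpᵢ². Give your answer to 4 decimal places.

0.2855

Total N = 1+1+1+1+1+1+5+2+18+3+1+1 = 36, so the proportions are 0.027778, 0.027778, 0.027778, 0.027778, 0.027778, 0.027778, 0.138889, 0.055556, 0.5, 0.083333, 0.027778, 0.027778 (working shown to 6 dp, full precision carried).
D = 0.027778² + 0.027778² + 0.027778² + 0.027778² + 0.027778² + 0.027778² + 0.138889² + 0.055556² + 0.5² + 0.083333² + 0.027778² + 0.027778² = 0.000772 + 0.000772 + 0.000772 + 0.000772 + 0.000772 + 0.000772 + 0.019290 + 0.003086 + 0.250000 + 0.006944 + 0.000772 + 0.000772 = 0.285494.
To 4 decimal places, D = 0.2855.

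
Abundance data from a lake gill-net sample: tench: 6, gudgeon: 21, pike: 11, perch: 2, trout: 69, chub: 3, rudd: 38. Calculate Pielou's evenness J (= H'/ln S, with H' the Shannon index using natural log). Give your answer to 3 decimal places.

0.738

Total N = 6+21+11+2+69+3+38 = 150, so the proportions are 0.04, 0.14, 0.07333, 0.01333, 0.46, 0.02, 0.25333 (working shown to 5 dp, full precision carried).
H' = −Σ pᵢ ln pᵢ = −((-0.12876) + (-0.27526) + (-0.19160) + (-0.05757) + (-0.35720) + (-0.07824) + (-0.34784)) = 1.43646.
With S = 7 species, ln S = 1.94591, so J = 1.43646/1.94591 = 0.73819, i.e. 0.738 to 3 decimal places.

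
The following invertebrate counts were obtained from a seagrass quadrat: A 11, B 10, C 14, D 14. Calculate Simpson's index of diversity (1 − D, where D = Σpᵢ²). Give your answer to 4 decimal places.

0.7447

Total N = 11+10+14+14 = 49, so the proportions are 0.22449, 0.204082, 0.285714, 0.285714 (working shown to 6 dp, full precision carried).
D = 0.22449² + 0.204082² + 0.285714² + 0.285714² = 0.050396 + 0.041649 + 0.081633 + 0.081633 = 0.255310.
So 1 − D = 0.744690, i.e. 0.7447 to 4 decimal places.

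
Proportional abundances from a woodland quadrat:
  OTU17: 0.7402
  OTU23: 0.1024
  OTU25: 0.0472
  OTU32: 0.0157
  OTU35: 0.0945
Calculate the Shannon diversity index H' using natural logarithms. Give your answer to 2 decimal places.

Each pᵢ ln pᵢ term (working shown to 4 dp, full precision carried): 0.7402×(-0.3008)=-0.2227, 0.1024×(-2.2789)=-0.2334, 0.0472×(-3.0534)=-0.1441, 0.0157×(-4.1541)=-0.0652, 0.0945×(-2.3592)=-0.2229.
Sum = -0.8883, so H' = 0.89.

0.89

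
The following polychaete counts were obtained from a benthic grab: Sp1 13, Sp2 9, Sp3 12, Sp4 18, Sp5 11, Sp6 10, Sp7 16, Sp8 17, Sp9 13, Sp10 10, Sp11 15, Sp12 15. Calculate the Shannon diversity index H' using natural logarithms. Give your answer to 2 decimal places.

Total N = 13+9+12+18+11+10+16+17+13+10+15+15 = 159, so the proportions are 0.0818, 0.0566, 0.0755, 0.1132, 0.0692, 0.0629, 0.1006, 0.1069, 0.0818, 0.0629, 0.0943, 0.0943 (working shown to 4 dp, full precision carried).
Each pᵢ ln pᵢ term: 0.0818×(-2.5040)=-0.2047, 0.0566×(-2.8717)=-0.1625, 0.0755×(-2.5840)=-0.1950, 0.1132×(-2.1785)=-0.2466, 0.0692×(-2.6710)=-0.1848, 0.0629×(-2.7663)=-0.1740, 0.1006×(-2.2963)=-0.2311, 0.1069×(-2.2357)=-0.2390, 0.0818×(-2.5040)=-0.2047, 0.0629×(-2.7663)=-0.1740, 0.0943×(-2.3609)=-0.2227, 0.0943×(-2.3609)=-0.2227.
Sum = -2.4620, so H' = 2.46.

2.46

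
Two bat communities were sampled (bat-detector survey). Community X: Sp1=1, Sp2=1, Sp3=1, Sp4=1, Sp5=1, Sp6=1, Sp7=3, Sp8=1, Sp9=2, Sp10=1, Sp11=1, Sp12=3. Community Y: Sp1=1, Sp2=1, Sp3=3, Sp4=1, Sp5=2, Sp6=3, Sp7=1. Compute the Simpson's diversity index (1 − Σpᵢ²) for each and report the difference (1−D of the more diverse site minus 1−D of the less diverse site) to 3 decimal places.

Community X: N=17, proportions 0.05882, 0.05882, 0.05882, 0.05882, 0.05882, 0.05882, 0.17647, 0.05882, 0.11765, 0.05882, 0.05882, 0.17647, giving 1−D = 0.89273 (working shown to 5 dp, full precision carried).
Community Y: N=12, proportions 0.08333, 0.08333, 0.25, 0.08333, 0.16667, 0.25, 0.08333, giving 1−D = 0.81944.
Difference = |0.89273 − 0.81944| = 0.07329, i.e. 0.073 to 3 decimal places.

0.073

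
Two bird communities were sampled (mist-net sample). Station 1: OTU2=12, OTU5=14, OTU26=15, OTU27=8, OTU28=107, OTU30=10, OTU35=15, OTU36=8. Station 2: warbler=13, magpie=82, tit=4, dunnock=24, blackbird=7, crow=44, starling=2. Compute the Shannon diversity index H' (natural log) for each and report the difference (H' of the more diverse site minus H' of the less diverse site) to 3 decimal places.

Station 1: N=189, proportions 0.06349, 0.07407, 0.07937, 0.04233, 0.56614, 0.05291, 0.07937, 0.04233, giving H' = 1.51531 (working shown to 5 dp, full precision carried).
Station 2: N=176, proportions 0.07386, 0.46591, 0.02273, 0.13636, 0.03977, 0.25, 0.01136, giving H' = 1.43170.
Difference = |1.51531 − 1.43170| = 0.08361, i.e. 0.084 to 3 decimal places.

0.084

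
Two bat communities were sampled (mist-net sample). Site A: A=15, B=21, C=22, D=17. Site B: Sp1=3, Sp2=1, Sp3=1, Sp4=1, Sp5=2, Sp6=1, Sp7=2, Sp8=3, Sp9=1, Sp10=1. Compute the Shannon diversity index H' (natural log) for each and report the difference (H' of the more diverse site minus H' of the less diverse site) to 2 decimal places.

Site A: N=75, proportions 0.2, 0.28, 0.2933, 0.2267, giving H' = 1.3745 (working shown to 4 dp, full precision carried).
Site B: N=16, proportions 0.1875, 0.0625, 0.0625, 0.0625, 0.125, 0.0625, 0.125, 0.1875, 0.0625, 0.0625, giving H' = 2.1873.
Difference = |1.3745 − 2.1873| = 0.8128, i.e. 0.81 to 2 decimal places.

0.81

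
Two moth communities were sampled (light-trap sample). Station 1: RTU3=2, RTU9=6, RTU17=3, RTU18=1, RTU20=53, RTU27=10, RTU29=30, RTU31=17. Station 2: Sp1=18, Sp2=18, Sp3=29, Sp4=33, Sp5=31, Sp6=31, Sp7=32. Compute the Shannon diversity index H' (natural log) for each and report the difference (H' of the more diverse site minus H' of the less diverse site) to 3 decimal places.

Station 1: N=122, proportions 0.016393, 0.04918, 0.02459, 0.008197, 0.434426, 0.081967, 0.245902, 0.139344, giving H' = 1.532836 (working shown to 6 dp, full precision carried).
Station 2: N=192, proportions 0.09375, 0.09375, 0.151042, 0.171875, 0.161458, 0.161458, 0.166667, giving H' = 1.919472.
Difference = |1.532836 − 1.919472| = 0.386636, i.e. 0.387 to 3 decimal places.

0.387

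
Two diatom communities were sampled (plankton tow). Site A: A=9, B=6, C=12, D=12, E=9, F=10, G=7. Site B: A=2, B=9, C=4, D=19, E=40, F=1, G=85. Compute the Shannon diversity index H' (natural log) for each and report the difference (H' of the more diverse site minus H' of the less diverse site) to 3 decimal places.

Site A: N=65, proportions 0.1384615, 0.0923077, 0.1846154, 0.1846154, 0.1384615, 0.1538462, 0.1076923, giving H' = 1.9192245 (working shown to 7 dp, full precision carried).
Site B: N=160, proportions 0.0125, 0.05625, 0.025, 0.11875, 0.25, 0.00625, 0.53125, giving H' = 1.2762278.
Difference = |1.9192245 − 1.2762278| = 0.6429967, i.e. 0.643 to 3 decimal places.

0.643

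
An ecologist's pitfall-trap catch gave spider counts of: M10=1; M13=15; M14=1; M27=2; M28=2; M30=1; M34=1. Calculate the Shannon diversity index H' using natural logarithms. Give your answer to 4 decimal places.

Total N = 1+15+1+2+2+1+1 = 23, so the proportions are 0.043478, 0.652174, 0.043478, 0.086957, 0.086957, 0.043478, 0.043478 (working shown to 6 dp, full precision carried).
Each pᵢ ln pᵢ term: 0.043478×(-3.135494)=-0.136326, 0.652174×(-0.427444)=-0.278768, 0.043478×(-3.135494)=-0.136326, 0.086957×(-2.442347)=-0.212378, 0.086957×(-2.442347)=-0.212378, 0.043478×(-3.135494)=-0.136326, 0.043478×(-3.135494)=-0.136326.
Sum = -1.248827, so H' = 1.2488.

1.2488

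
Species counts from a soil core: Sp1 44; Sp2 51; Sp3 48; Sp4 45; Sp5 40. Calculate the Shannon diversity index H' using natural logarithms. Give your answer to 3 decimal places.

1.606

Total N = 44+51+48+45+40 = 228, so the proportions are 0.19298, 0.22368, 0.21053, 0.19737, 0.17544 (working shown to 5 dp, full precision carried).
Each pᵢ ln pᵢ term: 0.19298×(-1.64516)=-0.31749, 0.22368×(-1.49752)=-0.33497, 0.21053×(-1.55814)=-0.32803, 0.19737×(-1.62268)=-0.32027, 0.17544×(-1.74047)=-0.30534.
Sum = -1.60610, so H' = 1.606.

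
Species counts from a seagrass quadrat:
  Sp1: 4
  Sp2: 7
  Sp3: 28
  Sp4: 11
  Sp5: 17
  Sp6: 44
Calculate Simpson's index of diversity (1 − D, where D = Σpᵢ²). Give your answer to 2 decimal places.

Total N = 4+7+28+11+17+44 = 111, so the proportions are 0.036, 0.0631, 0.2523, 0.0991, 0.1532, 0.3964 (working shown to 4 dp, full precision carried).
D = 0.036² + 0.0631² + 0.2523² + 0.0991² + 0.1532² + 0.3964² = 0.0013 + 0.0040 + 0.0636 + 0.0098 + 0.0235 + 0.1571 = 0.2593.
So 1 − D = 0.7407, i.e. 0.74 to 2 decimal places.

0.74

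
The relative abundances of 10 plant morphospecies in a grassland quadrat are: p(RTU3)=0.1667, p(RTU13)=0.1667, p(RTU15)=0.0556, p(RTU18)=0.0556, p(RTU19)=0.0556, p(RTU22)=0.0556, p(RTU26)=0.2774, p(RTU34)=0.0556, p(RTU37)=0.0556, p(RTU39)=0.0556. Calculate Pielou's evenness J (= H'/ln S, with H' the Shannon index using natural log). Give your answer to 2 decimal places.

H' = −Σ pᵢ ln pᵢ = −((-0.2987) + (-0.2987) + (-0.1607) + (-0.1607) + (-0.1607) + (-0.1607) + (-0.3557) + (-0.1607) + (-0.1607) + (-0.1607)) = 2.0776 (working shown to 4 dp, full precision carried).
With S = 10 species, ln S = 2.3026, so J = 2.0776/2.3026 = 0.9023, i.e. 0.90 to 2 decimal places.

0.90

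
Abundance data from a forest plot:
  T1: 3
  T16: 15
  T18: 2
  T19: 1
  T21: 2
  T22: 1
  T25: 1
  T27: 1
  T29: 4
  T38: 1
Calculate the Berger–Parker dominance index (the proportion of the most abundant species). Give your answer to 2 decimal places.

0.48

Total N = 3+15+2+1+2+1+1+1+4+1 = 31, so the proportions are 0.0968, 0.4839, 0.0645, 0.0323, 0.0645, 0.0323, 0.0323, 0.0323, 0.129, 0.0323 (working shown to 4 dp, full precision carried).
The largest proportion is 0.4839, i.e. d = 0.48 to 2 decimal places.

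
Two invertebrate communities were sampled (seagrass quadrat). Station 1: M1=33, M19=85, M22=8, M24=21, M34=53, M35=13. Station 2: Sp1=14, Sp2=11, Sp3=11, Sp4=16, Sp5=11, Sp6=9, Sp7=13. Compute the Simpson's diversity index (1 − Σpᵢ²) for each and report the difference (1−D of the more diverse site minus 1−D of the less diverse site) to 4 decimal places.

Station 1: N=213, proportions 0.15492958, 0.39906103, 0.03755869, 0.09859155, 0.24882629, 0.06103286, giving 1−D = 0.73997664 (working shown to 8 dp, full precision carried).
Station 2: N=85, proportions 0.16470588, 0.12941176, 0.12941176, 0.18823529, 0.12941176, 0.10588235, 0.15294118, giving 1−D = 0.85259516.
Difference = |0.73997664 − 0.85259516| = 0.11261852, i.e. 0.1126 to 4 decimal places.

0.1126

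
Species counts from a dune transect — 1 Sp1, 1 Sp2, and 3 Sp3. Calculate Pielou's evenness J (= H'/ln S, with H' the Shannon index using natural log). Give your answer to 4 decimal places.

0.8650

Total N = 1+1+3 = 5, so the proportions are 0.2, 0.2, 0.6 (working shown to 6 dp, full precision carried).
H' = −Σ pᵢ ln pᵢ = −((-0.321888) + (-0.321888) + (-0.306495)) = 0.950271.
With S = 3 species, ln S = 1.098612, so J = 0.950271/1.098612 = 0.864974, i.e. 0.8650 to 4 decimal places.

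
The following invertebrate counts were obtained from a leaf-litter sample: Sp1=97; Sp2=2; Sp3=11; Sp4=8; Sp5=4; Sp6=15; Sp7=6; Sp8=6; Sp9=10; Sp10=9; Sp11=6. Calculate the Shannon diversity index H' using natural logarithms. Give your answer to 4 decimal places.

1.6570

Total N = 97+2+11+8+4+15+6+6+10+9+6 = 174, so the proportions are 0.557471, 0.011494, 0.063218, 0.045977, 0.022989, 0.086207, 0.034483, 0.034483, 0.057471, 0.051724, 0.034483 (working shown to 6 dp, full precision carried).
Each pᵢ ln pᵢ term: 0.557471×(-0.584344)=-0.325755, 0.011494×(-4.465908)=-0.051332, 0.063218×(-2.761160)=-0.174556, 0.045977×(-3.079614)=-0.141591, 0.022989×(-3.772761)=-0.086730, 0.086207×(-2.451005)=-0.211294, 0.034483×(-3.367296)=-0.116114, 0.034483×(-3.367296)=-0.116114, 0.057471×(-2.856470)=-0.164165, 0.051724×(-2.961831)=-0.153198, 0.034483×(-3.367296)=-0.116114.
Sum = -1.656963, so H' = 1.6570.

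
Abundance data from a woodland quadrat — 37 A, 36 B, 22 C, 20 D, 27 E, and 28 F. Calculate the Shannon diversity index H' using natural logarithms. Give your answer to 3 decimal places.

Total N = 37+36+22+20+27+28 = 170, so the proportions are 0.21765, 0.21176, 0.12941, 0.11765, 0.15882, 0.16471 (working shown to 5 dp, full precision carried).
Each pᵢ ln pᵢ term: 0.21765×(-1.52488)=-0.33189, 0.21176×(-1.55228)=-0.32872, 0.12941×(-2.04476)=-0.26462, 0.11765×(-2.14007)=-0.25177, 0.15882×(-1.83996)=-0.29223, 0.16471×(-1.80359)=-0.29706.
Sum = -1.76628, so H' = 1.766.

1.766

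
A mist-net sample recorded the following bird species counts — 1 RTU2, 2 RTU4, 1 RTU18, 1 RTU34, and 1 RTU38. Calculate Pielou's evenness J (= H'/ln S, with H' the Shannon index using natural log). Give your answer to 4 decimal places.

Total N = 1+2+1+1+1 = 6, so the proportions are 0.166667, 0.333333, 0.166667, 0.166667, 0.166667 (working shown to 6 dp, full precision carried).
H' = −Σ pᵢ ln pᵢ = −((-0.298627) + (-0.366204) + (-0.298627) + (-0.298627) + (-0.298627)) = 1.560710.
With S = 5 species, ln S = 1.609438, so J = 1.560710/1.609438 = 0.969724, i.e. 0.9697 to 4 decimal places.

0.9697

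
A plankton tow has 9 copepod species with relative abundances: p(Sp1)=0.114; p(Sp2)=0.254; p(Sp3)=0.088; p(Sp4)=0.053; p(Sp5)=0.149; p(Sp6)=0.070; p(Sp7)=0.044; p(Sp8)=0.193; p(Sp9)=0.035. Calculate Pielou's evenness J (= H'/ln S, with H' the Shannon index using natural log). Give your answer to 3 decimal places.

H' = −Σ pᵢ ln pᵢ = −((-0.24756) + (-0.34809) + (-0.21388) + (-0.15569) + (-0.28367) + (-0.18615) + (-0.13744) + (-0.31750) + (-0.11733)) = 2.00729 (working shown to 5 dp, full precision carried).
With S = 9 species, ln S = 2.19722, so J = 2.00729/2.19722 = 0.91356, i.e. 0.914 to 3 decimal places.

0.914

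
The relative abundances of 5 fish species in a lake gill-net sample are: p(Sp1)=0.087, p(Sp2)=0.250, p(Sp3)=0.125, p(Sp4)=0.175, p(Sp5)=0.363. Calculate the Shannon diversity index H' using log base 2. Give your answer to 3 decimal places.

Each pᵢ log₂ pᵢ term (working shown to 5 dp, full precision carried): 0.087×(-3.52284)=-0.30649, 0.25×(-2.00000)=-0.50000, 0.125×(-3.00000)=-0.37500, 0.175×(-2.51457)=-0.44005, 0.363×(-1.46196)=-0.53069.
Sum = -2.15223, so H' = 2.152.

2.152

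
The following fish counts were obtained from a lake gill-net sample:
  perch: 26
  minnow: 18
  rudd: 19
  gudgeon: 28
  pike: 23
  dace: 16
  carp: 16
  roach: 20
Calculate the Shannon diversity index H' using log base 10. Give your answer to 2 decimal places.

Total N = 26+18+19+28+23+16+16+20 = 166, so the proportions are 0.1566, 0.1084, 0.1145, 0.1687, 0.1386, 0.0964, 0.0964, 0.1205 (working shown to 4 dp, full precision carried).
Each pᵢ log₁₀ pᵢ term: 0.1566×(-0.8051)=-0.1261, 0.1084×(-0.9648)=-0.1046, 0.1145×(-0.9414)=-0.1077, 0.1687×(-0.7730)=-0.1304, 0.1386×(-0.8584)=-0.1189, 0.0964×(-1.0160)=-0.0979, 0.0964×(-1.0160)=-0.0979, 0.1205×(-0.9191)=-0.1107.
Sum = -0.8944, so H' = 0.89.

0.89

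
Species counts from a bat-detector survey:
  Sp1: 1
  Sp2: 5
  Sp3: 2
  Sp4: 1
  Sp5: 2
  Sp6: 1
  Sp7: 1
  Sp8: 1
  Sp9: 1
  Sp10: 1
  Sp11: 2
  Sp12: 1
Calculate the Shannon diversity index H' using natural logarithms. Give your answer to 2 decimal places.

Total N = 1+5+2+1+2+1+1+1+1+1+2+1 = 19, so the proportions are 0.0526, 0.2632, 0.1053, 0.0526, 0.1053, 0.0526, 0.0526, 0.0526, 0.0526, 0.0526, 0.1053, 0.0526 (working shown to 4 dp, full precision carried).
Each pᵢ ln pᵢ term: 0.0526×(-2.9444)=-0.1550, 0.2632×(-1.3350)=-0.3513, 0.1053×(-2.2513)=-0.2370, 0.0526×(-2.9444)=-0.1550, 0.1053×(-2.2513)=-0.2370, 0.0526×(-2.9444)=-0.1550, 0.0526×(-2.9444)=-0.1550, 0.0526×(-2.9444)=-0.1550, 0.0526×(-2.9444)=-0.1550, 0.0526×(-2.9444)=-0.1550, 0.1053×(-2.2513)=-0.2370, 0.0526×(-2.9444)=-0.1550.
Sum = -2.3020, so H' = 2.30.

2.30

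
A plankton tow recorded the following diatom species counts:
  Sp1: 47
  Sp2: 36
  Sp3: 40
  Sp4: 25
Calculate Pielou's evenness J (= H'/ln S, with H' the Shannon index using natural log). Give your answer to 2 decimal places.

0.98

Total N = 47+36+40+25 = 148, so the proportions are 0.3176, 0.2432, 0.2703, 0.1689 (working shown to 4 dp, full precision carried).
H' = −Σ pᵢ ln pᵢ = −((-0.3643) + (-0.3439) + (-0.3536) + (-0.3004)) = 1.3621.
With S = 4 species, ln S = 1.3863, so J = 1.3621/1.3863 = 0.9826, i.e. 0.98 to 2 decimal places.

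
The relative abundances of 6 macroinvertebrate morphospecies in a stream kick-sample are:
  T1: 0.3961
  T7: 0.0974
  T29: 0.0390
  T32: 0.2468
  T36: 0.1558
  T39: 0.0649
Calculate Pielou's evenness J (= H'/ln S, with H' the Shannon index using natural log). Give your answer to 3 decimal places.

0.855

H' = −Σ pᵢ ln pᵢ = −((-0.36682) + (-0.22684) + (-0.12652) + (-0.34532) + (-0.28966) + (-0.17750)) = 1.53266 (working shown to 5 dp, full precision carried).
With S = 6 species, ln S = 1.79176, so J = 1.53266/1.79176 = 0.85539, i.e. 0.855 to 3 decimal places.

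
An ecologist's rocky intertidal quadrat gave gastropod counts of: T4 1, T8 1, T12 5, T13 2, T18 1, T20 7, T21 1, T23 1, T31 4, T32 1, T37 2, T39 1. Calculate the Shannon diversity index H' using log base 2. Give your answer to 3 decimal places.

Total N = 1+1+5+2+1+7+1+1+4+1+2+1 = 27, so the proportions are 0.03704, 0.03704, 0.18519, 0.07407, 0.03704, 0.25926, 0.03704, 0.03704, 0.14815, 0.03704, 0.07407, 0.03704 (working shown to 5 dp, full precision carried).
Each pᵢ log₂ pᵢ term: 0.03704×(-4.75489)=-0.17611, 0.03704×(-4.75489)=-0.17611, 0.18519×(-2.43296)=-0.45055, 0.07407×(-3.75489)=-0.27814, 0.03704×(-4.75489)=-0.17611, 0.25926×(-1.94753)=-0.50492, 0.03704×(-4.75489)=-0.17611, 0.03704×(-4.75489)=-0.17611, 0.14815×(-2.75489)=-0.40813, 0.03704×(-4.75489)=-0.17611, 0.07407×(-3.75489)=-0.27814, 0.03704×(-4.75489)=-0.17611.
Sum = -3.15262, so H' = 3.153.

3.153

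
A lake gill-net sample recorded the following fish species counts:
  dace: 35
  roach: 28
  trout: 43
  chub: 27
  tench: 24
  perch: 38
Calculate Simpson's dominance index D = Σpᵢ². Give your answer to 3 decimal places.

0.174

Total N = 35+28+43+27+24+38 = 195, so the proportions are 0.17949, 0.14359, 0.22051, 0.13846, 0.12308, 0.19487 (working shown to 5 dp, full precision carried).
D = 0.17949² + 0.14359² + 0.22051² + 0.13846² + 0.12308² + 0.19487² = 0.03222 + 0.02062 + 0.04863 + 0.01917 + 0.01515 + 0.03798 = 0.17375.
To 3 decimal places, D = 0.174.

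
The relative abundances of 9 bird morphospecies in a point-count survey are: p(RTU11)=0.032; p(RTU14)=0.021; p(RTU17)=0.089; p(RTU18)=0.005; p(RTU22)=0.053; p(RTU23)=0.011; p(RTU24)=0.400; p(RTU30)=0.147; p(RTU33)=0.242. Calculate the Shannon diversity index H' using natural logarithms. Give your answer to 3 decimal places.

Each pᵢ ln pᵢ term (working shown to 5 dp, full precision carried): 0.032×(-3.44202)=-0.11014, 0.021×(-3.86323)=-0.08113, 0.089×(-2.41912)=-0.21530, 0.005×(-5.29832)=-0.02649, 0.053×(-2.93746)=-0.15569, 0.011×(-4.50986)=-0.04961, 0.4×(-0.91629)=-0.36652, 0.147×(-1.91732)=-0.28185, 0.242×(-1.41882)=-0.34335.
Sum = -1.63008, so H' = 1.630.

1.630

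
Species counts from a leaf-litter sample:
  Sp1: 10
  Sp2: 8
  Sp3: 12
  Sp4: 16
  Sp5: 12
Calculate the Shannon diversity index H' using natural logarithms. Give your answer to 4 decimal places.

1.5835

Total N = 10+8+12+16+12 = 58, so the proportions are 0.172414, 0.137931, 0.206897, 0.275862, 0.206897 (working shown to 6 dp, full precision carried).
Each pᵢ ln pᵢ term: 0.172414×(-1.757858)=-0.303079, 0.137931×(-1.981001)=-0.273242, 0.206897×(-1.575536)=-0.325973, 0.275862×(-1.287854)=-0.355270, 0.206897×(-1.575536)=-0.325973.
Sum = -1.583537, so H' = 1.5835.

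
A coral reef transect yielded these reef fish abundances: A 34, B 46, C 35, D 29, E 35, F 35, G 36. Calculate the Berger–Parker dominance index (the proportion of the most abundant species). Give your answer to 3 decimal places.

Total N = 34+46+35+29+35+35+36 = 250, so the proportions are 0.136, 0.184, 0.14, 0.116, 0.14, 0.14, 0.144 (working shown to 5 dp, full precision carried).
The largest proportion is 0.184, i.e. d = 0.184 to 3 decimal places.

0.184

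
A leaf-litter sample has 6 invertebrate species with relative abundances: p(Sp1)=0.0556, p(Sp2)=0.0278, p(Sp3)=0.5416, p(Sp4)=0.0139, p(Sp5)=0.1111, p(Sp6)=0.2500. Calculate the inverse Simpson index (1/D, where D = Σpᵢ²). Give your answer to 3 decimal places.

D = 0.0556² + 0.0278² + 0.5416² + 0.0139² + 0.1111² + 0.25² = 0.003091 + 0.000773 + 0.293331 + 0.000193 + 0.012343 + 0.062500 = 0.372231 (working shown to 6 dp, full precision carried).
So 1/D = 2.68650, i.e. 2.687 to 3 decimal places.

2.687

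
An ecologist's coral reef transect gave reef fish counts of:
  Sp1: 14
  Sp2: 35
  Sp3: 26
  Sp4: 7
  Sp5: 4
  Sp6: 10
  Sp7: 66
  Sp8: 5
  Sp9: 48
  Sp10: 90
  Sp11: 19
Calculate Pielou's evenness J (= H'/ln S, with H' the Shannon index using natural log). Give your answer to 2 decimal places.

Total N = 14+35+26+7+4+10+66+5+48+90+19 = 324, so the proportions are 0.0432, 0.108, 0.0802, 0.0216, 0.0123, 0.0309, 0.2037, 0.0154, 0.1481, 0.2778, 0.0586 (working shown to 4 dp, full precision carried).
H' = −Σ pᵢ ln pᵢ = −((-0.1358) + (-0.2404) + (-0.2024) + (-0.0829) + (-0.0543) + (-0.1074) + (-0.3241) + (-0.0644) + (-0.2829) + (-0.3558) + (-0.1663)) = 2.0166.
With S = 11 species, ln S = 2.3979, so J = 2.0166/2.3979 = 0.8410, i.e. 0.84 to 2 decimal places.

0.84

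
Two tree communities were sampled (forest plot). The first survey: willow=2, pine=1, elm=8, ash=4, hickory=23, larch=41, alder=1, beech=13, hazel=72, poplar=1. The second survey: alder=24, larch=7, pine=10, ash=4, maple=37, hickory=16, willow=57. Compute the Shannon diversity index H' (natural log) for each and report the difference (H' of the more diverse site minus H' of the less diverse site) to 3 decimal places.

The first survey: N=166, proportions 0.01205, 0.00602, 0.04819, 0.0241, 0.13855, 0.24699, 0.00602, 0.07831, 0.43373, 0.00602, giving H' = 1.56257 (working shown to 5 dp, full precision carried).
The second survey: N=155, proportions 0.15484, 0.04516, 0.06452, 0.02581, 0.23871, 0.10323, 0.36774, giving H' = 1.64417.
Difference = |1.56257 − 1.64417| = 0.08160, i.e. 0.082 to 3 decimal places.

0.082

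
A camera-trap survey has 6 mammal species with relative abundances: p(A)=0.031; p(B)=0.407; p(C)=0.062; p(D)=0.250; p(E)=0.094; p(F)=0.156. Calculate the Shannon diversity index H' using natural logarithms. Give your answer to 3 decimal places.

1.505

Each pᵢ ln pᵢ term (working shown to 5 dp, full precision carried): 0.031×(-3.47377)=-0.10769, 0.407×(-0.89894)=-0.36587, 0.062×(-2.78062)=-0.17240, 0.25×(-1.38629)=-0.34657, 0.094×(-2.36446)=-0.22226, 0.156×(-1.85790)=-0.28983.
Sum = -1.50462, so H' = 1.505.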